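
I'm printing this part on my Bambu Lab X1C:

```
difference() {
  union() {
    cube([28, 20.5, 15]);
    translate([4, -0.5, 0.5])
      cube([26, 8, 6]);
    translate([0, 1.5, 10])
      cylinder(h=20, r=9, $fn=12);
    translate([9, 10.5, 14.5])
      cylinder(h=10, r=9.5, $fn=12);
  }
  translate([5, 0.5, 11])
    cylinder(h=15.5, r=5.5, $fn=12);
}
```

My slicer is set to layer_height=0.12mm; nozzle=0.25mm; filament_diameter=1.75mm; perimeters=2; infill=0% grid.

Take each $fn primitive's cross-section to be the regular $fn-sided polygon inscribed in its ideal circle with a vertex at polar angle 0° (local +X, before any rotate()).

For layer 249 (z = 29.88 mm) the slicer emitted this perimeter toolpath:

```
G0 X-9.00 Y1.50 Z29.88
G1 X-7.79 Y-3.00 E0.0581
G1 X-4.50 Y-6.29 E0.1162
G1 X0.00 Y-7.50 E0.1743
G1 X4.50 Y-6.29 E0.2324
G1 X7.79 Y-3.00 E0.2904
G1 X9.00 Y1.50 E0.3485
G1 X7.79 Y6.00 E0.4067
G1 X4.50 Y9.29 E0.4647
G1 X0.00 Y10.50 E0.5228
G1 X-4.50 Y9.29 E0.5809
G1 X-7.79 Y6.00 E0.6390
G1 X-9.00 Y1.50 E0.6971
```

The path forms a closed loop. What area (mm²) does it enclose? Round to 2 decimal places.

242.87 mm²

Apply the shoelace formula to the sequence of (X, Y) vertices; enclosed area = 242.87 mm².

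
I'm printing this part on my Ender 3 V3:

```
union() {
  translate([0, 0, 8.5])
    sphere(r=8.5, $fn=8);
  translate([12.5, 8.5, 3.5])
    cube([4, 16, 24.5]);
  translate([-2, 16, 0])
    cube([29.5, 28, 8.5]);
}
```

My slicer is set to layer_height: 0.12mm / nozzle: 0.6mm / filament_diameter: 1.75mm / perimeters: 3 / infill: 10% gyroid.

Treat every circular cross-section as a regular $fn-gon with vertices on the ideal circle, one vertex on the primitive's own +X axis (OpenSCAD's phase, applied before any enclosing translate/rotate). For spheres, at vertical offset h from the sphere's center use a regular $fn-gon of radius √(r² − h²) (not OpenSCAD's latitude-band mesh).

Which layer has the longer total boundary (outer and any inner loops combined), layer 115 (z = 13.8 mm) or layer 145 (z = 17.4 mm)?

Layer 115 (z = 13.8): the r=8.5 sphere contributes a regular 8-gon of circumradius √(8.5²−5.3²) = 6.645 (perimeter = 2·8·6.645·sin(180°/8) = 40.69 mm); the cube at (12.5, 8.5) (footprint 4×16) is included at this height (perimeter 40.00 mm); the cube at (-2, 16) is not intersected at this z (z outside [0, 8.5]); Merging all regions: the 2 present regions are separate (no shared area or edge), so areas and boundary lengths simply add and each stays a separate island — boundary = 80.69 mm. So its perimeter = 80.69 mm. Layer 145 (z = 17.4): the sphere is absent (|z−center|=8.900 > r=8.5); the cube at (12.5, 8.5) (footprint 4×16) is included at this height (perimeter 40.00 mm); the cube at (-2, 16) is not intersected at this z (z outside [0, 8.5]); Taking the union: only the 4×16 cube at (12.5, 8.5) is present, so the union is just that shape — boundary = 40.00 mm. So its perimeter = 40.00 mm. Layer 115 is larger (80.69 vs 40.00 mm).

layer 115 (z = 13.8 mm)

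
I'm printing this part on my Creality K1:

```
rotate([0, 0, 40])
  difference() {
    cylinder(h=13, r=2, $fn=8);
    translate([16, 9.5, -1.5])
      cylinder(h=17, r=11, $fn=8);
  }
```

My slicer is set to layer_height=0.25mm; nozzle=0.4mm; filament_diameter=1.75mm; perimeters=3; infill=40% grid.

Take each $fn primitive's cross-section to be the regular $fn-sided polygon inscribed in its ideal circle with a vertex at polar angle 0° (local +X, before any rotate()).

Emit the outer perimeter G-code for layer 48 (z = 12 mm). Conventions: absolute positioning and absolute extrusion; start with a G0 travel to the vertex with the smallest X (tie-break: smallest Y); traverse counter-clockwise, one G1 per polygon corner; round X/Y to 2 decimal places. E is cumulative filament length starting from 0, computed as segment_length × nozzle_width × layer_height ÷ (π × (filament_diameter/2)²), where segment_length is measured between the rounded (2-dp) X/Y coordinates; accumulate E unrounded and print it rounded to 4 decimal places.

At z = 12 mm: the r=2 cylinder contributes a regular 8-gon of circumradius 2; the r=11 cylinder at (16, 9.5) contributes a regular 8-gon of circumradius 11; Taking the first minus the rest: starting from the r=2 cylinder, the r=11 cylinder at (16, 9.5) misses the remaining region (no effect) — 1 connected region; (whole slice rotated 40° about Z — lengths, areas and connectivity unchanged). The outline is a single polygon with 8 vertices. Extrusion per mm of travel: 0.4 × 0.25 / (π × 0.875²) = 0.041575. Accumulating E over each segment gives final E = 0.5089.

G0 X-1.99 Y0.17 Z12.00
G1 X-1.53 Y-1.29 E0.0636
G1 X-0.17 Y-1.99 E0.1272
G1 X1.29 Y-1.53 E0.1909
G1 X1.99 Y-0.17 E0.2545
G1 X1.53 Y1.29 E0.3181
G1 X0.17 Y1.99 E0.3817
G1 X-1.29 Y1.53 E0.4453
G1 X-1.99 Y0.17 E0.5089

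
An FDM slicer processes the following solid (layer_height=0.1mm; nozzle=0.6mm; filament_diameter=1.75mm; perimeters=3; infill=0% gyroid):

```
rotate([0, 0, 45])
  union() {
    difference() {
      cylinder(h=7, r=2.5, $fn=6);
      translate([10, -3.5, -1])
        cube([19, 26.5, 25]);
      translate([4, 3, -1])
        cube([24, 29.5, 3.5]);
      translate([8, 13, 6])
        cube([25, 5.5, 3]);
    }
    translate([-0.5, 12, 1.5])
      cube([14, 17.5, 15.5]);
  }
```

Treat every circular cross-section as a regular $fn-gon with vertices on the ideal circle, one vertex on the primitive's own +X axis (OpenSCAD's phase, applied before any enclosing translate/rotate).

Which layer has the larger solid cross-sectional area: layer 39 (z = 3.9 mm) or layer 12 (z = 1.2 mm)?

layer 39 (z = 3.9 mm)

Layer 39 (z = 3.9): the r=2.5 cylinder gives a regular 6-gon of circumradius 2.5 (constant along its height) (area = (6/2)·2.500²·sin(360°/6) = 16.24 mm²); the 19×26.5 cube at (10, -3.5) contributes its full rectangle (area 503.50 mm²); the cube at (4, 3) is not intersected at this z (z outside [-1, 2.5]); the cube at (8, 13) does not reach this height (z outside [6, 9]); Subtracting the remaining from the first: starting from the r=2.5 cylinder (16.24 mm²), the 19×26.5 cube at (10, -3.5) misses the remaining region (no effect) — area = 16.24 mm²; the cube at (-0.5, 12) (footprint 14×17.5) is included at this height (area 245.00 mm²); Taking the union: the 2 present regions are separate (no shared area or edge), so areas and boundary lengths simply add and each stays a separate island — area = 261.24 mm²; (rotated 45° about Z; rotation is an isometry so areas/perimeters/island counts are preserved). So its area = 261.24 mm². Layer 12 (z = 1.2): the r=2.5 cylinder contributes a regular 6-gon of circumradius 2.5 (area = (6/2)·2.500²·sin(360°/6) = 16.24 mm²); the 19×26.5 cube at (10, -3.5) contributes its full rectangle (area 503.50 mm²); the cube at (4, 3) (footprint 24×29.5) is included at this height (area 708.00 mm²); the cube at (8, 13) is absent (z outside [6, 9]); Taking the first minus the rest: starting from the r=2.5 cylinder (16.24 mm²), the 19×26.5 cube at (10, -3.5) misses the remaining region (no effect); the 24×29.5 cube at (4, 3) misses the remaining region (no effect) — area = 16.24 mm²; the cube at (-0.5, 12) does not reach this height (z outside [1.5, 17]); Merging all regions: only the result so far is present, so the union is just that shape — area = 16.24 mm²; (rotated 45° about Z; rotation is an isometry so areas/perimeters/island counts are preserved). So its area = 16.24 mm². Layer 39 is larger (261.24 vs 16.24 mm²).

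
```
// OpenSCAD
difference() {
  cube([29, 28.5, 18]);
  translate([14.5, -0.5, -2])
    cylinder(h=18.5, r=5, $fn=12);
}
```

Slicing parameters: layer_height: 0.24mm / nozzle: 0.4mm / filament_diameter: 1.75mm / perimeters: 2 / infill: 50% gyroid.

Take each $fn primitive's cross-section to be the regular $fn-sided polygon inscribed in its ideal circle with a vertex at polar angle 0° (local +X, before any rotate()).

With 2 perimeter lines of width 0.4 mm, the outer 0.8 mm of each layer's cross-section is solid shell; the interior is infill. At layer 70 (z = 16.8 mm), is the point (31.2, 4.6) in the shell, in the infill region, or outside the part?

outside

At z = 16.8 mm: the cube (footprint 29×28.5) is included at this height; the cylinder at (14.5, -0.5) is not intersected at this z (z outside [-2, 16.5]); Taking the first minus the rest: none of the subtracted shapes is present at this height, so the 29×28.5 cube is unchanged — 1 connected region. Overall, the cross-section is a single solid region. The nearest boundary edge runs (29.00, 0.00)→(29.00, 28.50); distance from the point to it = 2.20 mm. The point is not inside any of the regions above, so it lies outside the cross-section (2.20 mm from the nearest boundary).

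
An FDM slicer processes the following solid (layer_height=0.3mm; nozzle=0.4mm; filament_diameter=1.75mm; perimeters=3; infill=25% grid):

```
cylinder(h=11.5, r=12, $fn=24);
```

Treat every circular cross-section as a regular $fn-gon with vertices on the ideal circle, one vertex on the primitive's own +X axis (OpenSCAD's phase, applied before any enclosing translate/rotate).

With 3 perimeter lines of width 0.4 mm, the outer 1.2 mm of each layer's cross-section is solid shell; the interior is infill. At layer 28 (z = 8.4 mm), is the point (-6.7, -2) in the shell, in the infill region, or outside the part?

At z = 8.4 mm: the r=12 cylinder gives a regular 24-gon of circumradius 12 (constant along its height). Overall, the cross-section is a single solid region. The nearest boundary edge runs (-11.59, -3.11)→(-10.39, -6.00); distance from the point to it = 4.94 mm. The point is inside the cross-section and 4.94 mm from the nearest boundary — more than the 1.2 mm shell width (3 × 0.4), so it's in the infill interior.

infill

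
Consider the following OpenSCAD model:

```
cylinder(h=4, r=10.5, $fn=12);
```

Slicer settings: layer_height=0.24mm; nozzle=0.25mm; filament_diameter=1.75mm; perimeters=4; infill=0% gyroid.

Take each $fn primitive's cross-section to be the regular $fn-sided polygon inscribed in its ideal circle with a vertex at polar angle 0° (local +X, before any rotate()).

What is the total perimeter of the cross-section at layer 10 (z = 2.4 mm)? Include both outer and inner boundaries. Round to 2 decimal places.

65.22 mm

At z = 2.4 mm: the cylinder: section is a regular 12-gon, circumradius r=10.5 (perimeter = 2·12·10.500·sin(180°/12) = 65.22 mm). Overall, the cross-section is a single solid region. Total boundary length (outer) = 65.22 mm.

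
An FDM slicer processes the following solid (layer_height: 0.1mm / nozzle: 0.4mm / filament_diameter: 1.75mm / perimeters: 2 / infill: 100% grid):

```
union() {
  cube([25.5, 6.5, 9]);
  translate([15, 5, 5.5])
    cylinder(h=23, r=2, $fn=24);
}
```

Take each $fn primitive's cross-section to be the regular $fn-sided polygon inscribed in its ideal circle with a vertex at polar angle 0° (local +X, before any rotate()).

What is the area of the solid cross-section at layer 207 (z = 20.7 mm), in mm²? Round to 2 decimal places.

12.42 mm²

At z = 20.7 mm: the cube is not intersected at this z (z outside [0, 9]); the r=2 cylinder at (15, 5) gives a regular 24-gon of circumradius 2 (constant along its height) (area = (24/2)·2.000²·sin(360°/24) = 12.42 mm²); Merging all regions: only the r=2 cylinder at (15, 5) is present, so the union is just that shape — area = 12.42 mm². Overall, the cross-section is a single solid region. Net area = 12.42 mm².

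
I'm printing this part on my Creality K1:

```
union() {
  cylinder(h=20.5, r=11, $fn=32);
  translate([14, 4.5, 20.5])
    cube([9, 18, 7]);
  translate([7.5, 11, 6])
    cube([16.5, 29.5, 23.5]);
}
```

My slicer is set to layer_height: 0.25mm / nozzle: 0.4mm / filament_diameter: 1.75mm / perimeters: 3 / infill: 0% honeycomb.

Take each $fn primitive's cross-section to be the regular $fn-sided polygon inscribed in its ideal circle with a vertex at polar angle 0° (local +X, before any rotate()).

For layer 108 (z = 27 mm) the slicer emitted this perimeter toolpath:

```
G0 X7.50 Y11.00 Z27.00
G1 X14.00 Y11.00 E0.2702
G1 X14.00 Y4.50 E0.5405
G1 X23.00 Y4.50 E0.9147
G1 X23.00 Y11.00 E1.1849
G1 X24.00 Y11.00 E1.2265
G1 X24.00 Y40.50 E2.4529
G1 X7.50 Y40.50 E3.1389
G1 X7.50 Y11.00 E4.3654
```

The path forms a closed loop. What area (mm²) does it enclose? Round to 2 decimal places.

545.25 mm²

Apply the shoelace formula to the sequence of (X, Y) vertices; enclosed area = 545.25 mm².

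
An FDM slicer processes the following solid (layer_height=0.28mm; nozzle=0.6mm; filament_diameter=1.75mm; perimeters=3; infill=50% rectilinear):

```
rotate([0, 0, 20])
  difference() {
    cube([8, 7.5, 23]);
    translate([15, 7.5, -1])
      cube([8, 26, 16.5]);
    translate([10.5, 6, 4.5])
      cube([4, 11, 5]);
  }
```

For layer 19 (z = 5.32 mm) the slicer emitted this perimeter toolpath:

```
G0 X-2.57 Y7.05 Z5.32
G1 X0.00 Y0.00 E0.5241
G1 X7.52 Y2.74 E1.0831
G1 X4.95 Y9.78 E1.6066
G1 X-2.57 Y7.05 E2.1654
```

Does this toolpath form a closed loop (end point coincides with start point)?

yes

Start point (G0): (-2.57, 7.05). End point (last G1): the path returns to the start — closed.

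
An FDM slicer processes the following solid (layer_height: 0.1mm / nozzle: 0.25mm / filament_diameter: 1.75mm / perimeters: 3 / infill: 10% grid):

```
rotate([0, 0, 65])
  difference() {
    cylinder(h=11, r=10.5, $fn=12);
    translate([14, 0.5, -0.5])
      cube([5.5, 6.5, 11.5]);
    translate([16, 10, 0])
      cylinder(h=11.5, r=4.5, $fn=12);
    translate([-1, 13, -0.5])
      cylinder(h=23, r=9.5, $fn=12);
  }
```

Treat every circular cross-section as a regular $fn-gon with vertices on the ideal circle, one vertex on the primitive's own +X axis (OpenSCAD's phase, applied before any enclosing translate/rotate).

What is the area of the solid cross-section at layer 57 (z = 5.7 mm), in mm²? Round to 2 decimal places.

265.41 mm²

At z = 5.7 mm: the r=10.5 cylinder contributes a regular 12-gon of circumradius 10.5 (area = (12/2)·10.500²·sin(360°/12) = 330.75 mm²); the cube at (14, 0.5) (footprint 5.5×6.5) is included at this height (area 35.75 mm²); the cylinder at (16, 10): section is a regular 12-gon, circumradius r=4.5 (area = (12/2)·4.500²·sin(360°/12) = 60.75 mm²); the r=9.5 cylinder at (-1, 13) gives a regular 12-gon of circumradius 9.5 (constant along its height) (area = (12/2)·9.500²·sin(360°/12) = 270.75 mm²); Subtracting the remaining from the first: starting from the r=10.5 cylinder (330.75 mm²), the 5.5×6.5 cube at (14, 0.5) misses the remaining region (no effect); the r=4.5 cylinder at (16, 10) misses the remaining region (no effect); the r=9.5 cylinder at (-1, 13) partially overlaps it — only the 65.34 mm² overlap (of its 270.75 mm²) is removed, clipping the outline — area = 265.41 mm²; (whole slice rotated 65° about Z — lengths, areas and connectivity unchanged). Overall, the cross-section is a single solid region. Net area = 265.41 mm².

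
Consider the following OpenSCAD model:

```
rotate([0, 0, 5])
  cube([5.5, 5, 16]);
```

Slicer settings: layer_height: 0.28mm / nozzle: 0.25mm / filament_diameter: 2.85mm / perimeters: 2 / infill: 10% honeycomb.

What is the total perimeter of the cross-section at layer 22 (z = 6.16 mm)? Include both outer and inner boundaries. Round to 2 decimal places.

At z = 6.16 mm: the cube is present — its section is the full 5.5×5 rectangle (perimeter 21.00 mm); (whole slice rotated 5° about Z — lengths, areas and connectivity unchanged). Overall, the cross-section is a single solid region. Total boundary length (outer) = 21.00 mm.

21.00 mm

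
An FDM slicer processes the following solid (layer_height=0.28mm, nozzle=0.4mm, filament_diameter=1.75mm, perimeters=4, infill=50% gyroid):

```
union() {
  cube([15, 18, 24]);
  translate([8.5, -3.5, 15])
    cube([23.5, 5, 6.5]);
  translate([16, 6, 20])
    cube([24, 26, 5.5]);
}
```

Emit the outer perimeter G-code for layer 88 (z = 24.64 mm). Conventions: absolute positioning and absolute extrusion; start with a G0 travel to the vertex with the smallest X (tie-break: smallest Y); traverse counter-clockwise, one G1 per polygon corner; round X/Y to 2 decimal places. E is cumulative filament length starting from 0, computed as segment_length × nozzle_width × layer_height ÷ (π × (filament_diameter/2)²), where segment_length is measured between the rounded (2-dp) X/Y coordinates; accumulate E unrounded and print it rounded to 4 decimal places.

At z = 24.64 mm: the cube is absent (z outside [0, 24]); the cube at (8.5, -3.5) is absent (z outside [15, 21.5]); the 24×26 cube at (16, 6) contributes its full rectangle; Taking the union: only the 24×26 cube at (16, 6) is present, so the union is just that shape — 1 connected region. The outline is a single polygon with 4 vertices. Extrusion per mm of travel: 0.4 × 0.28 / (π × 0.875²) = 0.046564. Accumulating E over each segment gives final E = 4.6564.

G0 X16.00 Y6.00 Z24.64
G1 X40.00 Y6.00 E1.1175
G1 X40.00 Y32.00 E2.3282
G1 X16.00 Y32.00 E3.4457
G1 X16.00 Y6.00 E4.6564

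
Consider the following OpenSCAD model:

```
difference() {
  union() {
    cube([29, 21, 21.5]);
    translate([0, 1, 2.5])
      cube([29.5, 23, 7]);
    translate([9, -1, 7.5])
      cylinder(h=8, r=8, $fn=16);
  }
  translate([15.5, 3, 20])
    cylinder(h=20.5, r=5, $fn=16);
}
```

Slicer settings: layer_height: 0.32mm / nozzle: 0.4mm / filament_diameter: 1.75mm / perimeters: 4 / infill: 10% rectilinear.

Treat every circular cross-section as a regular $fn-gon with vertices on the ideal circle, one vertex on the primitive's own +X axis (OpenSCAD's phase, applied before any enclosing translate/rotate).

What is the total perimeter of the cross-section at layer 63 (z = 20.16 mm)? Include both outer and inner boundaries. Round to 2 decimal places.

114.34 mm

At z = 20.16 mm: the cube is present — its section is the full 29×21 rectangle (perimeter 100.00 mm); the cube at (0, 1) is absent (z outside [2.5, 9.5]); the cylinder at (9, -1) is not intersected at this z (z outside [7.5, 15.5]); Merging all regions: only the 29×21 cube is present, so the union is just that shape — boundary = 100.00 mm; the r=5 cylinder at (15.5, 3) contributes a regular 16-gon of circumradius 5 (perimeter = 2·16·5.000·sin(180°/16) = 31.21 mm); After the difference (first − rest): starting from that combined region, the r=5 cylinder at (15.5, 3) partially overlaps it — only the 65.92 mm² overlap (of its 76.54 mm²) is removed, clipping the outline — boundary = 114.34 mm. Overall, the cross-section is a single solid region. Total boundary length (outer) = 114.34 mm.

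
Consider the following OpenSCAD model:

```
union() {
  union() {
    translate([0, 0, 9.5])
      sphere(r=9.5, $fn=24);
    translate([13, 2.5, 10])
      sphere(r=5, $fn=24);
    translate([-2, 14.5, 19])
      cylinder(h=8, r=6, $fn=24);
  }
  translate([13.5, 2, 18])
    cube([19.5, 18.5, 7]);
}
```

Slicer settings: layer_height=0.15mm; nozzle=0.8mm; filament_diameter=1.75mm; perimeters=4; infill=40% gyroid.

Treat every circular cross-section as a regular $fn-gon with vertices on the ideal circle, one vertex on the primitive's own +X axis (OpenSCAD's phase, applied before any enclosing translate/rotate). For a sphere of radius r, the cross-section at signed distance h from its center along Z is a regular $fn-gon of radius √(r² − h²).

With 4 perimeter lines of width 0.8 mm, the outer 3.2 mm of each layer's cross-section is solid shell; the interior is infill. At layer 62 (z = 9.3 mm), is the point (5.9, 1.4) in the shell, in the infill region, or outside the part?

At z = 9.3 mm: the sphere: section is a regular 24-gon, circumradius = √(r²−h²) = √(9.5²−0.2²) = 9.498; the r=5 sphere at (13, 2.5) slices to a regular 24-gon of circumradius 4.951 (√(r²−h²) with h=0.7 from center); the cylinder at (-2, 14.5) does not reach this height (z outside [19, 27]); Taking the union: the regions partially overlap (shared area 3.99 mm²), so overlapping operands fuse into one piece — 1 connected region; the cube at (13.5, 2) does not reach this height (z outside [18, 25]); Merging all regions: only the result so far is present, so the union is just that shape — 1 connected region. Overall, the cross-section is a single solid region. The nearest boundary edge runs (8.23, 4.75)→(8.42, 4.27); distance from the point to it = 3.82 mm. The point is inside the cross-section and 3.82 mm from the nearest boundary — more than the 3.2 mm shell width (4 × 0.8), so it's in the infill interior.

infill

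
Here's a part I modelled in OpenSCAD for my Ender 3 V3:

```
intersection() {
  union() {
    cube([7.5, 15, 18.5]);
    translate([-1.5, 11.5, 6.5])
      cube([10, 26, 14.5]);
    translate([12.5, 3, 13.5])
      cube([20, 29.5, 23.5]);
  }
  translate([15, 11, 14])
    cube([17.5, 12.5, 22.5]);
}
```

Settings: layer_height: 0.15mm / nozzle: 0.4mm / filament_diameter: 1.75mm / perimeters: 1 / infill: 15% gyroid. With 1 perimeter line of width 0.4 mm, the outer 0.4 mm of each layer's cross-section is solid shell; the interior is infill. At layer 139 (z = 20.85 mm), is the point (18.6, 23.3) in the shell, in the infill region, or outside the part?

At z = 20.85 mm: the cube is not intersected at this z (z outside [0, 18.5]); the 10×26 cube at (-1.5, 11.5) contributes its full rectangle; the 20×29.5 cube at (12.5, 3) contributes its full rectangle; Merging all regions: the 2 present regions are separate (no shared area or edge), so areas and boundary lengths simply add and each stays a separate island — 2 connected regions; the cube at (15, 11) is present — its section is the full 17.5×12.5 rectangle; After intersecting: the 17.5×12.5 cube at (15, 11) lies inside that combined region, so the common part is the 17.5×12.5 cube at (15, 11) itself — 1 connected region. Overall, the cross-section is a single solid region. The nearest boundary edge runs (15.00, 23.50)→(32.50, 23.50); distance from the point to it = 0.20 mm. The point is inside the cross-section, 0.20 mm from the nearest boundary — within the 0.4 mm shell band (1 × 0.4).

shell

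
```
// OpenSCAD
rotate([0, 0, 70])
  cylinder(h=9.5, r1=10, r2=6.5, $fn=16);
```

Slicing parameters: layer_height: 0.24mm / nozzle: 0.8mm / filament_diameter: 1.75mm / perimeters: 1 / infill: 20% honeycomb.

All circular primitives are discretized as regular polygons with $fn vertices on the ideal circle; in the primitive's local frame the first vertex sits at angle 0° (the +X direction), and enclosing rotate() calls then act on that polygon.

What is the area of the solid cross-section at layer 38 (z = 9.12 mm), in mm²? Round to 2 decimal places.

At z = 9.12 mm: the cone contributes a regular 16-gon of circumradius 6.640 (interpolated between r1=10 and r2=6.5 at t=0.960) (area = (16/2)·6.640²·sin(360°/16) = 134.98 mm²); (whole slice rotated 70° about Z — lengths, areas and connectivity unchanged). Overall, the cross-section is a single solid region. Net area = 134.98 mm².

134.98 mm²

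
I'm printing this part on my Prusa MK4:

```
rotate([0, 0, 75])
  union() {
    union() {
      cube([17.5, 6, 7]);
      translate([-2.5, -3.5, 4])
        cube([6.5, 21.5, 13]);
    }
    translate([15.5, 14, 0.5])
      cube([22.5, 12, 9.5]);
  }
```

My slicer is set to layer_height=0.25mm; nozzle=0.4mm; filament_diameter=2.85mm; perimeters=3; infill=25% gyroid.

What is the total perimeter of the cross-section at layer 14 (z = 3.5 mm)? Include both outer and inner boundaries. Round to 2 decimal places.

116.00 mm

At z = 3.5 mm: the cube is present — its section is the full 17.5×6 rectangle (perimeter 47.00 mm); the cube at (-2.5, -3.5) is absent (z outside [4, 17]); Taking the union: only the 17.5×6 cube is present, so the union is just that shape — boundary = 47.00 mm; the 22.5×12 cube at (15.5, 14) contributes its full rectangle (perimeter 69.00 mm); Merging all regions: the 2 present regions are separate (no shared area or edge), so areas and boundary lengths simply add and each stays a separate island — boundary = 116.00 mm; (rotated 75° about Z; rotation is an isometry so areas/perimeters/island counts are preserved). Overall, the cross-section has 2 separate islands. Total boundary length (outer) = 116.00 mm.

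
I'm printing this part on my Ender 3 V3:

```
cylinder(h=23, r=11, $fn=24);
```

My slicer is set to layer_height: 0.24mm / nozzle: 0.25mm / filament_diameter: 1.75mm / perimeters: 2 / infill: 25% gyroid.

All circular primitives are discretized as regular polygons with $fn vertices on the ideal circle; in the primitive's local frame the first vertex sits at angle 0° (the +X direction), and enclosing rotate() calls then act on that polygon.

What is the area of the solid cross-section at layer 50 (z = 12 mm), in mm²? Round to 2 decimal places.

375.81 mm²

At z = 12 mm: the cylinder: section is a regular 24-gon, circumradius r=11 (area = (24/2)·11.000²·sin(360°/24) = 375.81 mm²). Overall, the cross-section is a single solid region. Net area = 375.81 mm².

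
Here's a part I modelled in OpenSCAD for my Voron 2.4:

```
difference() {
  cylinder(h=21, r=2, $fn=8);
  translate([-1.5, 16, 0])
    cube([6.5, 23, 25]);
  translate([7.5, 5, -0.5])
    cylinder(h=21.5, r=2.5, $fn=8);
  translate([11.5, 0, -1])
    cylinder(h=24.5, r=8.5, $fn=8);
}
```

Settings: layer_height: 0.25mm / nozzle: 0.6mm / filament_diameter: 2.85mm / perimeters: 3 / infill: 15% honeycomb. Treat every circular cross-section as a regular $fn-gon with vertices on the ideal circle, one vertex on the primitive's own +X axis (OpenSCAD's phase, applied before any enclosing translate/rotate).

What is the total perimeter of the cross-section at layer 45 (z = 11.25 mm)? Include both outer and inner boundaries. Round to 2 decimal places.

At z = 11.25 mm: the r=2 cylinder contributes a regular 8-gon of circumradius 2 (perimeter = 2·8·2.000·sin(180°/8) = 12.25 mm); the cube at (-1.5, 16) is present — its section is the full 6.5×23 rectangle (perimeter 59.00 mm); the cylinder at (7.5, 5): section is a regular 8-gon, circumradius r=2.5 (perimeter = 2·8·2.500·sin(180°/8) = 15.31 mm); the cylinder at (11.5, 0): section is a regular 8-gon, circumradius r=8.5 (perimeter = 2·8·8.500·sin(180°/8) = 52.04 mm); Subtracting the remaining from the first: starting from the r=2 cylinder, the 6.5×23 cube at (-1.5, 16) misses the remaining region (no effect); the r=2.5 cylinder at (7.5, 5) misses the remaining region (no effect); the r=8.5 cylinder at (11.5, 0) misses the remaining region (no effect) — boundary = 12.25 mm. Overall, the cross-section is a single solid region. Total boundary length (outer) = 12.25 mm.

12.25 mm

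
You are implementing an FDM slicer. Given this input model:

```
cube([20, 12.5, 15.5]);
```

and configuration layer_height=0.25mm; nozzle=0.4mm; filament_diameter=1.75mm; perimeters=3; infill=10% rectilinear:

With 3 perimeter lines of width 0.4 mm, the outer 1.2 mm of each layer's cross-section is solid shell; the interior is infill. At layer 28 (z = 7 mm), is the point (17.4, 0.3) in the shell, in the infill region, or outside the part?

At z = 7 mm: the cube (footprint 20×12.5) is included at this height. Overall, the cross-section is a single solid region. The nearest boundary edge runs (0.00, 0.00)→(20.00, 0.00); distance from the point to it = 0.30 mm. The point is inside the cross-section, 0.30 mm from the nearest boundary — within the 1.2 mm shell band (3 × 0.4).

shell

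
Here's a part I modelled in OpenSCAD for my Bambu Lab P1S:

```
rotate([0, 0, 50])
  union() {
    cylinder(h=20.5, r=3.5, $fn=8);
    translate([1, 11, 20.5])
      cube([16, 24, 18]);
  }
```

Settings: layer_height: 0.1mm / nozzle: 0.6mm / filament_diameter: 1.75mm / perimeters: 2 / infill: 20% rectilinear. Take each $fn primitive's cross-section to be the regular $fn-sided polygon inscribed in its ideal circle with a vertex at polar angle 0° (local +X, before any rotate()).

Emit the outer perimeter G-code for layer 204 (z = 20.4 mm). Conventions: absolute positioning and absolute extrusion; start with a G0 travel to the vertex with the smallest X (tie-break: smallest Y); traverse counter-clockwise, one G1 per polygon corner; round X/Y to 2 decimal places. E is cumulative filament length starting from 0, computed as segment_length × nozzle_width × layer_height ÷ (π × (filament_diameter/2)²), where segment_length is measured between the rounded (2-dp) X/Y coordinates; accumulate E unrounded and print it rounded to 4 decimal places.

G0 X-3.49 Y-0.31 Z20.40
G1 X-2.25 Y-2.68 E0.0667
G1 X0.31 Y-3.49 E0.1337
G1 X2.68 Y-2.25 E0.2004
G1 X3.49 Y0.31 E0.2674
G1 X2.25 Y2.68 E0.3341
G1 X-0.31 Y3.49 E0.4011
G1 X-2.68 Y2.25 E0.4678
G1 X-3.49 Y-0.31 E0.5348

At z = 20.4 mm: the r=3.5 cylinder contributes a regular 8-gon of circumradius 3.5; the cube at (1, 11) does not reach this height (z outside [20.5, 38.5]); Combining (union): only the r=3.5 cylinder is present, so the union is just that shape — 1 connected region; (rotated 50° about Z; rotation is an isometry so areas/perimeters/island counts are preserved). The outline is a single polygon with 8 vertices. Extrusion per mm of travel: 0.6 × 0.1 / (π × 0.875²) = 0.024945. Accumulating E over each segment gives final E = 0.5348.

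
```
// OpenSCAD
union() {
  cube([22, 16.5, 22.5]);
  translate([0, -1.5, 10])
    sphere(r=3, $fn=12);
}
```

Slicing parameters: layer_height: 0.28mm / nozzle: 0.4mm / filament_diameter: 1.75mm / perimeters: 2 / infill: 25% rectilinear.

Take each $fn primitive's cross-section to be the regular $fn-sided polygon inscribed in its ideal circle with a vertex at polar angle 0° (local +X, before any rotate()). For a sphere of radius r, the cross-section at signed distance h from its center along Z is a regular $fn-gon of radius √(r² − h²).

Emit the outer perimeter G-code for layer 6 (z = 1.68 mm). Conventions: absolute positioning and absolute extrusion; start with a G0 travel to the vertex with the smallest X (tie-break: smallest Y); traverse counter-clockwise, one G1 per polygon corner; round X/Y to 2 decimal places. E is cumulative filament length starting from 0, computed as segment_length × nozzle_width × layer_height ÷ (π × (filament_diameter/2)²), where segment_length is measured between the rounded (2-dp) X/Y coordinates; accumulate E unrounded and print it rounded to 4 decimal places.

G0 X0.00 Y0.00 Z1.68
G1 X22.00 Y0.00 E1.0244
G1 X22.00 Y16.50 E1.7927
G1 X0.00 Y16.50 E2.8171
G1 X0.00 Y0.00 E3.5854

At z = 1.68 mm: the cube is present — its section is the full 22×16.5 rectangle; the sphere at (0, -1.5) is absent (|z−center|=8.320 > r=3); Combining (union): only the 22×16.5 cube is present, so the union is just that shape — 1 connected region. The outline is a single polygon with 4 vertices. Extrusion per mm of travel: 0.4 × 0.28 / (π × 0.875²) = 0.046564. Accumulating E over each segment gives final E = 3.5854.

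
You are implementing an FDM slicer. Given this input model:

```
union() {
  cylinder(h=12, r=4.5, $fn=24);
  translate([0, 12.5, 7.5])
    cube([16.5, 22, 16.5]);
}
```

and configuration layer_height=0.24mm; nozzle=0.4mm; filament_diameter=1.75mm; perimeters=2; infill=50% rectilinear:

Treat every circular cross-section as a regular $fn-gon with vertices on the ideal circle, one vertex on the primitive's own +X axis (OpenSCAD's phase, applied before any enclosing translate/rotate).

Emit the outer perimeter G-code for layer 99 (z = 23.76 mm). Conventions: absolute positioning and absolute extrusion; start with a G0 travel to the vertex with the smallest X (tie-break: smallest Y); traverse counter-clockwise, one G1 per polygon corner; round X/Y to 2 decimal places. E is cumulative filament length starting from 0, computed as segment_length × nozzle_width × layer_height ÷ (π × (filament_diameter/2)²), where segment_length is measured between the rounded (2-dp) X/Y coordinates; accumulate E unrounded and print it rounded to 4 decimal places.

G0 X0.00 Y12.50 Z23.76
G1 X16.50 Y12.50 E0.6586
G1 X16.50 Y34.50 E1.5366
G1 X0.00 Y34.50 E2.1952
G1 X0.00 Y12.50 E3.0732

At z = 23.76 mm: the cylinder does not reach this height (z outside [0, 12]); the 16.5×22 cube at (0, 12.5) contributes its full rectangle; Taking the union: only the 16.5×22 cube at (0, 12.5) is present, so the union is just that shape — 1 connected region. The outline is a single polygon with 4 vertices. Extrusion per mm of travel: 0.4 × 0.24 / (π × 0.875²) = 0.039912. Accumulating E over each segment gives final E = 3.0732.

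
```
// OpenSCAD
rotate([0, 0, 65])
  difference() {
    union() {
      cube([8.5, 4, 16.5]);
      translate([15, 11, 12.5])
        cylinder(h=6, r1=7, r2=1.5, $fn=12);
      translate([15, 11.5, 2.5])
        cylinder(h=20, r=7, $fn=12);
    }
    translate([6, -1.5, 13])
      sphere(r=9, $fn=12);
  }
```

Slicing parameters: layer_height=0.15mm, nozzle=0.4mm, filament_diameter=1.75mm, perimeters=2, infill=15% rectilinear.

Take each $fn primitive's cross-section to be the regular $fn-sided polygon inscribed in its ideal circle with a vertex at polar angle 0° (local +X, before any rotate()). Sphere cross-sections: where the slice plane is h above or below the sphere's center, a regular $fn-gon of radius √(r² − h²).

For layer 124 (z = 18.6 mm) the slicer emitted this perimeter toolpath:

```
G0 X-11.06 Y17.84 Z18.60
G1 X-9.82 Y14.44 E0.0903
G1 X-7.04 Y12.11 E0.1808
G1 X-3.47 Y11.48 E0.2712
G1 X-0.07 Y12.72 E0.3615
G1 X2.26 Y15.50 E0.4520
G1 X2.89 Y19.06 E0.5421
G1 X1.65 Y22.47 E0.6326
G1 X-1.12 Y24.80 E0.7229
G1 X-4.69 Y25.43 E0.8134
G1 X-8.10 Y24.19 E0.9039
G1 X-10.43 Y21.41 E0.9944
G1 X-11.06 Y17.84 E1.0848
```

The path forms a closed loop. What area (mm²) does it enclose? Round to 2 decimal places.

147.04 mm²

Apply the shoelace formula to the sequence of (X, Y) vertices; enclosed area = 147.04 mm².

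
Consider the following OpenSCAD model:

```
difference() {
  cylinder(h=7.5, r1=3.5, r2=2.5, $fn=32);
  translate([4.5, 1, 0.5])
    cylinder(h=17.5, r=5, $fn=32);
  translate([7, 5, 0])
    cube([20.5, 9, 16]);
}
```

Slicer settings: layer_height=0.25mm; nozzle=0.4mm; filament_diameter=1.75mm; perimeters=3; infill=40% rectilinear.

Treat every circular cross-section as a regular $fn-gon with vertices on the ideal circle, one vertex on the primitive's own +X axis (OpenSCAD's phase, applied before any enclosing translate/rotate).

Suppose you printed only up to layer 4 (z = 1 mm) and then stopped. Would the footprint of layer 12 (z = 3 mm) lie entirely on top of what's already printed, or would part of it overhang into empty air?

Compare the two slices. At z = 1: the cone: at t=0.133 of its height the radius interpolates to r₁+(r₂−r₁)t = 3.367, giving a regular 32-gon of that circumradius (area = (32/2)·3.367²·sin(360°/32) = 35.38 mm²); the r=5 cylinder at (4.5, 1) gives a regular 32-gon of circumradius 5 (constant along its height) (area = (32/2)·5.000²·sin(360°/32) = 78.04 mm²); the 20.5×9 cube at (7, 5) contributes its full rectangle (area 184.50 mm²); Taking the first minus the rest: starting from the cone (35.38 mm²), the r=5 cylinder at (4.5, 1) partially overlaps it — only the 17.53 mm² overlap (of its 78.04 mm²) is removed, clipping the outline; the 20.5×9 cube at (7, 5) misses the remaining region (no effect) — area = 17.85 mm². At z = 3: the cone: at t=0.400 of its height the radius interpolates to r₁+(r₂−r₁)t = 3.100, giving a regular 32-gon of that circumradius (area = (32/2)·3.100²·sin(360°/32) = 30.00 mm²); the r=5 cylinder at (4.5, 1) contributes a regular 32-gon of circumradius 5 (area = (32/2)·5.000²·sin(360°/32) = 78.04 mm²); the cube at (7, 5) is present — its section is the full 20.5×9 rectangle (area 184.50 mm²); Taking the first minus the rest: starting from the cone (30.00 mm²), the r=5 cylinder at (4.5, 1) partially overlaps it — only the 15.24 mm² overlap (of its 78.04 mm²) is removed, clipping the outline; the 20.5×9 cube at (7, 5) misses the remaining region (no effect) — area = 14.76 mm². Checking containment: the cross-section at z = 3 is a subset of the cross-section at z = 1.

entirely on top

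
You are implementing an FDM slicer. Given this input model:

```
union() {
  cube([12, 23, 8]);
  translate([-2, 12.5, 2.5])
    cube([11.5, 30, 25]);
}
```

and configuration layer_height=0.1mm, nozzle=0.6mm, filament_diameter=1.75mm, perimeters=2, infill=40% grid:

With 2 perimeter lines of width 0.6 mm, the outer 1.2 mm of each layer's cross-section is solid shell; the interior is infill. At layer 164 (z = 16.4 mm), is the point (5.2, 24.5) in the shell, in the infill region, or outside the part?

infill

At z = 16.4 mm: the cube is not intersected at this z (z outside [0, 8]); the 11.5×30 cube at (-2, 12.5) contributes its full rectangle; Taking the union: only the 11.5×30 cube at (-2, 12.5) is present, so the union is just that shape — 1 connected region. Overall, the cross-section is a single solid region. The nearest boundary edge runs (9.50, 12.50)→(9.50, 42.50); distance from the point to it = 4.30 mm. The point is inside the cross-section and 4.30 mm from the nearest boundary — more than the 1.2 mm shell width (2 × 0.6), so it's in the infill interior.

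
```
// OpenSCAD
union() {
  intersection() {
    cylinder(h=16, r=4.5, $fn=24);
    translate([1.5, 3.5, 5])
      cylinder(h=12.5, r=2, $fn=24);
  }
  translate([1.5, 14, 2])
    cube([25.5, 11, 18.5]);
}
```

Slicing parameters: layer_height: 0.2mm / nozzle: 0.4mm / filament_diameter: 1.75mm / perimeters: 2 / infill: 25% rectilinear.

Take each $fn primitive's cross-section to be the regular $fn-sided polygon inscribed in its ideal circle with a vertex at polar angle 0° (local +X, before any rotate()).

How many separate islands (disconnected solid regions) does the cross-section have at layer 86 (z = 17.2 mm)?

1

At z = 17.2 mm: the cylinder does not reach this height (z outside [0, 16]); the r=2 cylinder at (1.5, 3.5) gives a regular 24-gon of circumradius 2 (constant along its height); After intersecting: at least one operand is absent at this height, so nothing remains; the 25.5×11 cube at (1.5, 14) contributes its full rectangle; Merging all regions: only the 25.5×11 cube at (1.5, 14) is present, so the union is just that shape — 1 connected region. Overall, the cross-section is a single solid region. Island count = 1.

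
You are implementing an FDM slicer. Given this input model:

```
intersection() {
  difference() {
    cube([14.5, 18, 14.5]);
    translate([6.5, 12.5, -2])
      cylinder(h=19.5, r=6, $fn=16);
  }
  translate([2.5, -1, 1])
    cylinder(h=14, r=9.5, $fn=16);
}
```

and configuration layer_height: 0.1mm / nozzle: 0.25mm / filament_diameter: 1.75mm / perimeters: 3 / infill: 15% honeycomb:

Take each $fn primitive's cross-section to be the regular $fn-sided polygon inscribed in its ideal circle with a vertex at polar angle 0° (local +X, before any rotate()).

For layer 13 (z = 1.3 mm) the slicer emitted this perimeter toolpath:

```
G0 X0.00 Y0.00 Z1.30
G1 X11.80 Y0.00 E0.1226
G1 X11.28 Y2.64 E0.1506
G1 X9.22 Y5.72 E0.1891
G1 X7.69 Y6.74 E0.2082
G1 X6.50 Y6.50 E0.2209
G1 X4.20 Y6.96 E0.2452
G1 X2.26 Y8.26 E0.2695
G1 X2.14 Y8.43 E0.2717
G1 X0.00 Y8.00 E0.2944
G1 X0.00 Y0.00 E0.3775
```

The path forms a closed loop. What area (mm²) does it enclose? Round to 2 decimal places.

Apply the shoelace formula to the sequence of (X, Y) vertices; enclosed area = 75.53 mm².

75.53 mm²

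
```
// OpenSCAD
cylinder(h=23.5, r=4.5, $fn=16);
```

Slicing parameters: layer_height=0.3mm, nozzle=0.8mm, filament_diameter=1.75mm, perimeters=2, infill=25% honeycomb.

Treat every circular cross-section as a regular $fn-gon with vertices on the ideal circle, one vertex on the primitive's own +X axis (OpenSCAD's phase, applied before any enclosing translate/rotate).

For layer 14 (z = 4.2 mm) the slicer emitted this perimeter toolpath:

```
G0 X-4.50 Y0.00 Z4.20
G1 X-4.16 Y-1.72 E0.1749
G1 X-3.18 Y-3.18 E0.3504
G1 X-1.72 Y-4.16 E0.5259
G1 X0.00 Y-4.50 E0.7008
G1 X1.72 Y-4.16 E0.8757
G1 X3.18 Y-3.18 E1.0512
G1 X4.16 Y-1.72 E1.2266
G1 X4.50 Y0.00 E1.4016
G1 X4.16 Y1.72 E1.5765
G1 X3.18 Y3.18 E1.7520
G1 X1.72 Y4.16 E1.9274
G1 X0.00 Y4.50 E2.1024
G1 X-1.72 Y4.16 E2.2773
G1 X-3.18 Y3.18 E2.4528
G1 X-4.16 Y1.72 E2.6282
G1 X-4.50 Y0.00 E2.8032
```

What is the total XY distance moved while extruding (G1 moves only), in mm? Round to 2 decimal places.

28.09 mm

Sum the Euclidean lengths of each G1 segment: total = 28.09 mm.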